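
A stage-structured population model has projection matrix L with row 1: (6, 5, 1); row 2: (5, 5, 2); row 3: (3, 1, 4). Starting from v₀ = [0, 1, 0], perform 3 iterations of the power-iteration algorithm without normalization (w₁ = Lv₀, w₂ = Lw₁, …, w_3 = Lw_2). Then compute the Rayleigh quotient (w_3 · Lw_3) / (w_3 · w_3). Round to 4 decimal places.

λ ≈ 11.3509

w1 = Lv₀ = (6·0 + 5·1 + 1·0; 5·0 + 5·1 + 2·0; 3·0 + 1·1 + 4·0) = (5, 5, 1)
w2 = Lw1 = (6·5 + 5·5 + 1·1; 5·5 + 5·5 + 2·1; 3·5 + 1·5 + 4·1) = (56, 52, 24)
w3 = Lw2 = (620, 588, 316)
Lw3 = (6976, 6672, 3712)
w3·Lw3 = 620·6976 + 588·6672 + 316·3712 = 9421248; w3·w3 = 620·620 + 588·588 + 316·316 = 830000
λ ≈ 9421248/830000 = 11.3509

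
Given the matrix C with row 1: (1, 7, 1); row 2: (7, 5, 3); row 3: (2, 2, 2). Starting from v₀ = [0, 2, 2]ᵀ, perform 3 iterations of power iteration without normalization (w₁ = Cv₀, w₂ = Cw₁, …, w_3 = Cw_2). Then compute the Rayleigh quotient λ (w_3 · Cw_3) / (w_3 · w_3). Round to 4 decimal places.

11.1920

w1 = Cv₀ = (1·0 + 7·2 + 1·2; 7·0 + 5·2 + 3·2; 2·0 + 2·2 + 2·2) = (16, 16, 8)
w2 = Cw1 = (1·16 + 7·16 + 1·8; 7·16 + 5·16 + 3·8; 2·16 + 2·16 + 2·8) = (136, 216, 80)
w3 = Cw2 = (1728, 2272, 864)
Cw3 = (18496, 26048, 9728)
w3·Cw3 = 1728·18496 + 2272·26048 + 864·9728 = 99547136; w3·w3 = 1728·1728 + 2272·2272 + 864·864 = 8894464
λ ≈ 99547136/8894464 = 11.1920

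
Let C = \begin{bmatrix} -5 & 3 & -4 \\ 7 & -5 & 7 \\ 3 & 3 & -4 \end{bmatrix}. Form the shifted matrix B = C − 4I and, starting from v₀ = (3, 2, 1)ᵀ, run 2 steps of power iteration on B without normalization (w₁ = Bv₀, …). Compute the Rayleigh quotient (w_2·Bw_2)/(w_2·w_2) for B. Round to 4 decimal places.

μ ≈ -11.2054

B = C − 4I has rows (-9, 3, -4); (7, -9, 7); (3, 3, -8)
w1 = Bv₀ = ((-9)·3 + 3·2 + (-4)·1; 7·3 + (-9)·2 + 7·1; 3·3 + 3·2 + (-8)·1) = (-25, 10, 7)
w2 = Bw1 = ((-9)·(-25) + 3·10 + (-4)·7; 7·(-25) + (-9)·10 + 7·7; 3·(-25) + 3·10 + (-8)·7) = (227, -216, -101)
Bw2 = (-2287, 2826, 841)
w2·Bw2 = -1214506; w2·w2 = 108386; μ ≈ -1214506/108386 = -11.2054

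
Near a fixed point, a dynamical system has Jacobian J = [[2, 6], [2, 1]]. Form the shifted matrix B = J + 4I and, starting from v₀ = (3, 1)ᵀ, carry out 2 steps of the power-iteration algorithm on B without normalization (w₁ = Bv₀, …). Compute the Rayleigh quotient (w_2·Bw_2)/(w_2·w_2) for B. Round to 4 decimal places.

8.9690

B = J + 4I has rows (6, 6); (2, 5)
w1 = Bv₀ = (24, 11)
w2 = Bw1 = (210, 103)
Bw2 = (1878, 935)
w2·Bw2 = 490685; w2·w2 = 54709; μ ≈ 490685/54709 = 8.9690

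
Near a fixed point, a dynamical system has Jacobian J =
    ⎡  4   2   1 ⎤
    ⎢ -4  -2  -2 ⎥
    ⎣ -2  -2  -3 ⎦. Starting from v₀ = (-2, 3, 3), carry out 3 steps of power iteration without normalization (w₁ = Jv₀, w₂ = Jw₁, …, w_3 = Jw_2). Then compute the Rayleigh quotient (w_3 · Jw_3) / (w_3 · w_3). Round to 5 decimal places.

-3.74037

w1 = Jv₀ = (1, -4, -11)
w2 = Jw1 = (-15, 26, 39)
w3 = Jw2 = (31, -70, -139)
Jw3 = (-155, 294, 495)
w3·Jw3 = 31·(-155) + (-70)·294 + (-139)·495 = -94190; w3·w3 = 31·31 + (-70)·(-70) + (-139)·(-139) = 25182
λ ≈ -94190/25182 = -3.74037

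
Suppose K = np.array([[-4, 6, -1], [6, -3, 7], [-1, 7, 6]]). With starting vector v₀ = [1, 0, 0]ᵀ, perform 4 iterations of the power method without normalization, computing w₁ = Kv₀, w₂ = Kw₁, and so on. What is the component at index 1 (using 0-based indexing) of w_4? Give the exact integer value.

w1 = Kv₀ = ((-4)·1 + 6·0 + (-1)·0; 6·1 + (-3)·0 + 7·0; (-1)·1 + 7·0 + 6·0) = (-4, 6, -1)
w2 = Kw1 = ((-4)·(-4) + 6·6 + (-1)·(-1); 6·(-4) + (-3)·6 + 7·(-1); (-1)·(-4) + 7·6 + 6·(-1)) = (53, -49, 40)
w3 = Kw2 = (-546, 745, -156)
w4 = Kw3 = (6810, -6603, 4825)
The requested component of w4 is -6603.

-6603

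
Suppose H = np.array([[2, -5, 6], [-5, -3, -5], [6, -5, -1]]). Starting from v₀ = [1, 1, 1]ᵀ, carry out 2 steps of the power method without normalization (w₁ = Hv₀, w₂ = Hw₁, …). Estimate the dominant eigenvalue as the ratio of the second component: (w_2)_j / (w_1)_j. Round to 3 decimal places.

-1.846

w1 = Hv₀ = (2·1 + (-5)·1 + 6·1; (-5)·1 + (-3)·1 + (-5)·1; 6·1 + (-5)·1 + (-1)·1) = (3, -13, 0)
w2 = Hw1 = (2·3 + (-5)·(-13) + 6·0; (-5)·3 + (-3)·(-13) + (-5)·0; 6·3 + (-5)·(-13) + (-1)·0) = (71, 24, 83)
Ratio at component: 24 / -13 = -1.846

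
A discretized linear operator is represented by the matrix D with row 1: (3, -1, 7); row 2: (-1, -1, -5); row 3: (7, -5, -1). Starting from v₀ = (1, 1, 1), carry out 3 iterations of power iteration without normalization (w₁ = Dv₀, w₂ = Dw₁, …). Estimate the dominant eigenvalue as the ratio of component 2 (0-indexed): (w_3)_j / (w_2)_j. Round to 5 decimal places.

2.31959

w1 = Dv₀ = (9, -7, 1)
w2 = Dw1 = (41, -7, 97)
w3 = Dw2 = (809, -519, 225)
Ratio at component: 225 / 97 = 2.31959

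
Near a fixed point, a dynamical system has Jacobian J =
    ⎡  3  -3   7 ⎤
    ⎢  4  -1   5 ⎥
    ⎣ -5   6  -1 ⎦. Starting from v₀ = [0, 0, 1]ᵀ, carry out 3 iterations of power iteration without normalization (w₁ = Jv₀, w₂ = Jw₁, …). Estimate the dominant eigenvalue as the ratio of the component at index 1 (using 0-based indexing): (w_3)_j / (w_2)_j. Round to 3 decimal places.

λ ≈ -2.333

w1 = Jv₀ = (3·0 + (-3)·0 + 7·1; 4·0 + (-1)·0 + 5·1; (-5)·0 + 6·0 + (-1)·1) = (7, 5, -1)
w2 = Jw1 = (3·7 + (-3)·5 + 7·(-1); 4·7 + (-1)·5 + 5·(-1); (-5)·7 + 6·5 + (-1)·(-1)) = (-1, 18, -4)
w3 = Jw2 = (-85, -42, 117)
Ratio at component: -42 / 18 = -2.333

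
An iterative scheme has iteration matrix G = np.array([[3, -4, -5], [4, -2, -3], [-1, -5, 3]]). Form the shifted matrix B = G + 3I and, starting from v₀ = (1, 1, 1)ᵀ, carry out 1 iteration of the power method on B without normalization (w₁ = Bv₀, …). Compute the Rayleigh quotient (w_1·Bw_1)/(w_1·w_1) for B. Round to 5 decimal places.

4.46154

B = G + 3I has rows (6, -4, -5); (4, 1, -3); (-1, -5, 6)
w1 = Bv₀ = (6·1 + (-4)·1 + (-5)·1; 4·1 + 1·1 + (-3)·1; (-1)·1 + (-5)·1 + 6·1) = (-3, 2, 0)
Bw1 = (-26, -10, -7)
w1·Bw1 = 58; w1·w1 = 13; μ ≈ 58/13 = 4.46154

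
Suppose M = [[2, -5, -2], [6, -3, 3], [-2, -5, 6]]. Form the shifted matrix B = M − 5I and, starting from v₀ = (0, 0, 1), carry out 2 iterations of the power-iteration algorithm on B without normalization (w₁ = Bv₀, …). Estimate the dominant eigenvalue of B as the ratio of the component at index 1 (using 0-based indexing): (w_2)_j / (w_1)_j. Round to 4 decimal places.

μ ≈ -11.0000

B = M − 5I has rows (-3, -5, -2); (6, -8, 3); (-2, -5, 1)
w1 = Bv₀ = ((-3)·0 + (-5)·0 + (-2)·1; 6·0 + (-8)·0 + 3·1; (-2)·0 + (-5)·0 + 1·1) = (-2, 3, 1)
w2 = Bw1 = ((-3)·(-2) + (-5)·3 + (-2)·1; 6·(-2) + (-8)·3 + 3·1; (-2)·(-2) + (-5)·3 + 1·1) = (-11, -33, -10)
Ratio: -33/3 = -11.0000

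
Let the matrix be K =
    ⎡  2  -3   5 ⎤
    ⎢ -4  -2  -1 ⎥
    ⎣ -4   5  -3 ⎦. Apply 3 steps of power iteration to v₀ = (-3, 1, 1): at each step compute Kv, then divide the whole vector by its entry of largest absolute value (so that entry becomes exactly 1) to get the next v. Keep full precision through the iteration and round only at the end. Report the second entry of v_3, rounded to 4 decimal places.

0.4585

Kv0 = (-4.00000, 9.00000, 14.00000); divide by 14.00000 → v1 = (-0.28571, 0.64286, 1.00000)
Kv1 = (2.50000, -1.14286, 1.35714); divide by 2.50000 → v2 = (1.00000, -0.45714, 0.54286)
Kv2 = (6.08571, -3.62857, -7.91429); divide by -7.91429 → v3 = (-0.76895, 0.45848, 1.00000)
Requested entry of v3: -127/-277 = 0.4585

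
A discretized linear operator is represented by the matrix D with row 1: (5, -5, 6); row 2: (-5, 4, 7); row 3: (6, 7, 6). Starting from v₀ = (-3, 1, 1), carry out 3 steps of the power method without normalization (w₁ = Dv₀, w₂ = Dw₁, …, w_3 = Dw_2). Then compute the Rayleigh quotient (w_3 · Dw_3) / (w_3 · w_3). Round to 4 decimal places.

w1 = Dv₀ = (-14, 26, -5)
w2 = Dw1 = (-230, 139, 68)
w3 = Dw2 = (-1437, 2182, 1)
Dw3 = (-18089, 15920, 6658)
w3·Dw3 = (-1437)·(-18089) + 2182·15920 + 1·6658 = 60737991; w3·w3 = (-1437)·(-1437) + 2182·2182 + 1·1 = 6826094
λ ≈ 60737991/6826094 = 8.8979

λ ≈ 8.8979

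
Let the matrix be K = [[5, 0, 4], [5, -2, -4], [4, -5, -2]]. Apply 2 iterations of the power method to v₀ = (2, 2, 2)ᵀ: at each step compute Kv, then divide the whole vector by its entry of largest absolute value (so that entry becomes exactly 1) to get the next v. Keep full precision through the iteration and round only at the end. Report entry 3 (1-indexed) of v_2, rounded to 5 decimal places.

Kv0 = (18.000000, -2.000000, -6.000000); divide by 18.000000 → v1 = (1.000000, -0.111111, -0.333333)
Kv1 = (3.666667, 6.555556, 5.222222); divide by 6.555556 → v2 = (0.559322, 1.000000, 0.796610)
Requested entry of v2: 94/118 = 0.79661

0.79661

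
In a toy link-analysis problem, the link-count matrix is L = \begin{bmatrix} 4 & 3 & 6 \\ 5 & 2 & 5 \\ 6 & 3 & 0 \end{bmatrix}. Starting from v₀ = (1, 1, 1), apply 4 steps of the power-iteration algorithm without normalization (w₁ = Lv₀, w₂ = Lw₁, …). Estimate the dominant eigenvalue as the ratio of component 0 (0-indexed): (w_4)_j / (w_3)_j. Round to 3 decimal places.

11.357

w1 = Lv₀ = (4·1 + 3·1 + 6·1; 5·1 + 2·1 + 5·1; 6·1 + 3·1 + 0·1) = (13, 12, 9)
w2 = Lw1 = (4·13 + 3·12 + 6·9; 5·13 + 2·12 + 5·9; 6·13 + 3·12 + 0·9) = (142, 134, 114)
w3 = Lw2 = (1654, 1548, 1254)
w4 = Lw3 = (18784, 17636, 14568)
Ratio at component: 18784 / 1654 = 11.357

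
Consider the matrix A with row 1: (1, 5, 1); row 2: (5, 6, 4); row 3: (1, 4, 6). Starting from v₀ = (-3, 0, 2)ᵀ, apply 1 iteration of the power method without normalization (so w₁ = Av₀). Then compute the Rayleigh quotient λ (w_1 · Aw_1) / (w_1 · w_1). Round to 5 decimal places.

w1 = Av₀ = (1·(-3) + 5·0 + 1·2; 5·(-3) + 6·0 + 4·2; 1·(-3) + 4·0 + 6·2) = (-1, -7, 9)
Aw1 = (-27, -11, 25)
w1·Aw1 = (-1)·(-27) + (-7)·(-11) + 9·25 = 329; w1·w1 = (-1)·(-1) + (-7)·(-7) + 9·9 = 131
λ ≈ 329/131 = 2.51145

λ ≈ 2.51145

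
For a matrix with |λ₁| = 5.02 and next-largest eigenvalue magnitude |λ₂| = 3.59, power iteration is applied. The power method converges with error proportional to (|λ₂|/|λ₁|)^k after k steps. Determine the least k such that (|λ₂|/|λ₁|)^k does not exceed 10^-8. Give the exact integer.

55

|λ₂/λ₁| = 3.59/5.02 = 0.71514
Need k ≥ ln(10^-8) / ln(0.71514) = -18.4207 / -0.3353 ≈ 54.942
Smallest integer k satisfying the bound: 55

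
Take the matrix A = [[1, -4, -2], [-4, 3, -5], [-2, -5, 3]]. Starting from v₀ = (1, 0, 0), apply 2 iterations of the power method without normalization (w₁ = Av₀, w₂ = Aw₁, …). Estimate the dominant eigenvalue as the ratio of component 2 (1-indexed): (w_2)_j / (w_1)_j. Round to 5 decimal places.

w1 = Av₀ = (1, -4, -2)
w2 = Aw1 = (21, -6, 12)
Ratio at component: -6 / -4 = 1.50000

λ ≈ 1.50000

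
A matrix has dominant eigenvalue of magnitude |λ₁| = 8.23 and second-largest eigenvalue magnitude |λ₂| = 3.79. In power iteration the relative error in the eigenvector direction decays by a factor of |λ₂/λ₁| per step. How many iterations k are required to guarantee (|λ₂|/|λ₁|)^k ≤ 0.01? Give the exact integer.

|λ₂/λ₁| = 3.79/8.23 = 0.46051
Need k ≥ ln(0.01) / ln(0.46051) = -4.6052 / -0.7754 ≈ 5.939
Smallest integer k satisfying the bound: 6

6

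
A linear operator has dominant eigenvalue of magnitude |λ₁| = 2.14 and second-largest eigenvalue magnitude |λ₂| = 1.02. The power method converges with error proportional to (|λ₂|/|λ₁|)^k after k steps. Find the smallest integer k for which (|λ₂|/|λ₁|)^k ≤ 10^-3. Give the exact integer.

10

|λ₂/λ₁| = 1.02/2.14 = 0.47664
Need k ≥ ln(10^-3) / ln(0.47664) = -6.9078 / -0.7410 ≈ 9.322
Smallest integer k satisfying the bound: 10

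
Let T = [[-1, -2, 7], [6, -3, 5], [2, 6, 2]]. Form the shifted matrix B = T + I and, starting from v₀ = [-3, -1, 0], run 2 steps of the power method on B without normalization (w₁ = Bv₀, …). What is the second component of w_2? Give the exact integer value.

B = T + I has rows (0, -2, 7); (6, -2, 5); (2, 6, 3)
w1 = Bv₀ = (0·(-3) + (-2)·(-1) + 7·0; 6·(-3) + (-2)·(-1) + 5·0; 2·(-3) + 6·(-1) + 3·0) = (2, -16, -12)
w2 = Bw1 = (0·2 + (-2)·(-16) + 7·(-12); 6·2 + (-2)·(-16) + 5·(-12); 2·2 + 6·(-16) + 3·(-12)) = (-52, -16, -128)
Requested component of w2: -16

-16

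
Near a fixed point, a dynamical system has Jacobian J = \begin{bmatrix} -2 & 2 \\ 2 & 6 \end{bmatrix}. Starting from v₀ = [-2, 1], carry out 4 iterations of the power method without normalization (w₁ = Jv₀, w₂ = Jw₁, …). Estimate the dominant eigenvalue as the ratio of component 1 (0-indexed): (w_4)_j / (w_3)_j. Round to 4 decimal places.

7.0000

w1 = Jv₀ = (6, 2)
w2 = Jw1 = (-8, 24)
w3 = Jw2 = (64, 128)
w4 = Jw3 = (128, 896)
Ratio at component: 896 / 128 = 7.0000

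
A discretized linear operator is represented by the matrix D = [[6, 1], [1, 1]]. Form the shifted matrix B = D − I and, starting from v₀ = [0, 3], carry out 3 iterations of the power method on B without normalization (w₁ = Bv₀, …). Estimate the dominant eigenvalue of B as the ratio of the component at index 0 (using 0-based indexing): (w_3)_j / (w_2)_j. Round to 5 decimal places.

B = D − I has rows (5, 1); (1, 0)
w1 = Bv₀ = (5·0 + 1·3; 1·0 + 0·3) = (3, 0)
w2 = Bw1 = (5·3 + 1·0; 1·3 + 0·0) = (15, 3)
w3 = Bw2 = (78, 15)
Ratio: 78/15 = 5.20000

5.20000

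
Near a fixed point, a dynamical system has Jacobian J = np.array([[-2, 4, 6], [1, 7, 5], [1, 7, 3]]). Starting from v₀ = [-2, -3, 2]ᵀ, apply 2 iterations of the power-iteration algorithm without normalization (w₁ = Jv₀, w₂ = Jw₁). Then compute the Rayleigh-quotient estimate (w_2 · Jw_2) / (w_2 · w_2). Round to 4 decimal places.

10.5831

w1 = Jv₀ = ((-2)·(-2) + 4·(-3) + 6·2; 1·(-2) + 7·(-3) + 5·2; 1·(-2) + 7·(-3) + 3·2) = (4, -13, -17)
w2 = Jw1 = ((-2)·4 + 4·(-13) + 6·(-17); 1·4 + 7·(-13) + 5·(-17); 1·4 + 7·(-13) + 3·(-17)) = (-162, -172, -138)
Jw2 = (-1192, -2056, -1780)
w2·Jw2 = (-162)·(-1192) + (-172)·(-2056) + (-138)·(-1780) = 792376; w2·w2 = (-162)·(-162) + (-172)·(-172) + (-138)·(-138) = 74872
λ ≈ 792376/74872 = 10.5831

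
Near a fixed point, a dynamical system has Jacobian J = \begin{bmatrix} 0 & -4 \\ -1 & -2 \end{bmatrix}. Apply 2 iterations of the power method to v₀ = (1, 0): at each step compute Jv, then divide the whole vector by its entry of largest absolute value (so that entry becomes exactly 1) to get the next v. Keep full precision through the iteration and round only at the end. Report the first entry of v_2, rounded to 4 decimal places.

1.0000

Jv0 = (0.00000, -1.00000); divide by -1.00000 → v1 = (0.00000, 1.00000)
Jv1 = (-4.00000, -2.00000); divide by -4.00000 → v2 = (1.00000, 0.50000)
Requested entry of v2: 4/4 = 1.0000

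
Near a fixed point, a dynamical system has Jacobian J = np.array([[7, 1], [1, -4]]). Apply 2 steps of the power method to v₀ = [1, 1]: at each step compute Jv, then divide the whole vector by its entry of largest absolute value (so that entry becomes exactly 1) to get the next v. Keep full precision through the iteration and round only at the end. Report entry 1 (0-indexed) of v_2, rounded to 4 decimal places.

0.3774

Jv0 = (8.00000, -3.00000); divide by 8.00000 → v1 = (1.00000, -0.37500)
Jv1 = (6.62500, 2.50000); divide by 6.62500 → v2 = (1.00000, 0.37736)
Requested entry of v2: 20/53 = 0.3774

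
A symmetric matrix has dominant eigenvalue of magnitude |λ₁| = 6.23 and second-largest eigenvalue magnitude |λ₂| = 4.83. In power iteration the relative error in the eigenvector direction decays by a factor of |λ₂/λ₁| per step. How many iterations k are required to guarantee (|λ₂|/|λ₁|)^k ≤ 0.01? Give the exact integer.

19

|λ₂/λ₁| = 4.83/6.23 = 0.77528
Need k ≥ ln(0.01) / ln(0.77528) = -4.6052 / -0.2545 ≈ 18.093
Smallest integer k satisfying the bound: 19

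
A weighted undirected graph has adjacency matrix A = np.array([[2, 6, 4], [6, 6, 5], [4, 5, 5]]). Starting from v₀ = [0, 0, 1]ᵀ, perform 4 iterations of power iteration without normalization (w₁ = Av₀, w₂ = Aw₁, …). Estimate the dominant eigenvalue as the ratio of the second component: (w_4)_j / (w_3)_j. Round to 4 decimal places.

14.6016

w1 = Av₀ = (2·0 + 6·0 + 4·1; 6·0 + 6·0 + 5·1; 4·0 + 5·0 + 5·1) = (4, 5, 5)
w2 = Aw1 = (2·4 + 6·5 + 4·5; 6·4 + 6·5 + 5·5; 4·4 + 5·5 + 5·5) = (58, 79, 66)
w3 = Aw2 = (854, 1152, 957)
w4 = Aw3 = (12448, 16821, 13961)
Ratio at component: 16821 / 1152 = 14.6016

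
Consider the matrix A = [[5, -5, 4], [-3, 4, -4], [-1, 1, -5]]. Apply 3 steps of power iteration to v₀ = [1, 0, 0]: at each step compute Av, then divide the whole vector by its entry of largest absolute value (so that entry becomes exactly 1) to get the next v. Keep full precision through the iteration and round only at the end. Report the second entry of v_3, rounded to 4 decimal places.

Av0 = (5.00000, -3.00000, -1.00000); divide by 5.00000 → v1 = (1.00000, -0.60000, -0.20000)
Av1 = (7.20000, -4.60000, -0.60000); divide by 7.20000 → v2 = (1.00000, -0.63889, -0.08333)
Av2 = (7.86111, -5.22222, -1.22222); divide by 7.86111 → v3 = (1.00000, -0.66431, -0.15548)
Requested entry of v3: -188/283 = -0.6643

-0.6643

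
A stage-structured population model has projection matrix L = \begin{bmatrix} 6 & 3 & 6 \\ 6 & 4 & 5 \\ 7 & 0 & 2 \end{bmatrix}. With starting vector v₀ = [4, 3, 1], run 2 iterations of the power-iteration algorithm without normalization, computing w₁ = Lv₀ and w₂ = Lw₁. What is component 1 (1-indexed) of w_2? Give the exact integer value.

537

w1 = Lv₀ = (6·4 + 3·3 + 6·1; 6·4 + 4·3 + 5·1; 7·4 + 0·3 + 2·1) = (39, 41, 30)
w2 = Lw1 = (6·39 + 3·41 + 6·30; 6·39 + 4·41 + 5·30; 7·39 + 0·41 + 2·30) = (537, 548, 333)
The requested component of w2 is 537.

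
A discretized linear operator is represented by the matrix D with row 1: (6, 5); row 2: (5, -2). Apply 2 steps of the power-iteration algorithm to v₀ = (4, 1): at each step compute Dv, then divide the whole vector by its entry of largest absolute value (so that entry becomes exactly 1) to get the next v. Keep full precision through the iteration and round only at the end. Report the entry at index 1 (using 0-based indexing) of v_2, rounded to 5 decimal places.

0.41288

Dv0 = (29.000000, 18.000000); divide by 29.000000 → v1 = (1.000000, 0.620690)
Dv1 = (9.103448, 3.758621); divide by 9.103448 → v2 = (1.000000, 0.412879)
Requested entry of v2: 109/264 = 0.41288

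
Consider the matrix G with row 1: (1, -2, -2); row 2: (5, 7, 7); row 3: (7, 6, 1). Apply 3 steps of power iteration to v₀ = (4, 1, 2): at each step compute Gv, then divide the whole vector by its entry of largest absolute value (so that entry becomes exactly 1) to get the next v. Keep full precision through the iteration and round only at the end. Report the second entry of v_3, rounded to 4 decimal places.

1.0000

Gv0 = (-2.00000, 41.00000, 36.00000); divide by 41.00000 → v1 = (-0.04878, 1.00000, 0.87805)
Gv1 = (-3.80488, 12.90244, 6.53659); divide by 12.90244 → v2 = (-0.29490, 1.00000, 0.50662)
Gv2 = (-3.30813, 9.07183, 4.44234); divide by 9.07183 → v3 = (-0.36466, 1.00000, 0.48969)
Requested entry of v3: 4799/4799 = 1.0000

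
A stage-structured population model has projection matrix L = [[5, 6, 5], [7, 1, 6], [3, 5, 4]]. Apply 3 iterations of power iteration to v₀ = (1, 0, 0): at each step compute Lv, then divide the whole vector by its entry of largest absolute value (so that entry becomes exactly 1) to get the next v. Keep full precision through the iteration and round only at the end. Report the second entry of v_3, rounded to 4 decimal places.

0.9315

Lv0 = (5.00000, 7.00000, 3.00000); divide by 7.00000 → v1 = (0.71429, 1.00000, 0.42857)
Lv1 = (11.71429, 8.57143, 8.85714); divide by 11.71429 → v2 = (1.00000, 0.73171, 0.75610)
Lv2 = (13.17073, 12.26829, 9.68293); divide by 13.17073 → v3 = (1.00000, 0.93148, 0.73519)
Requested entry of v3: 1006/1080 = 0.9315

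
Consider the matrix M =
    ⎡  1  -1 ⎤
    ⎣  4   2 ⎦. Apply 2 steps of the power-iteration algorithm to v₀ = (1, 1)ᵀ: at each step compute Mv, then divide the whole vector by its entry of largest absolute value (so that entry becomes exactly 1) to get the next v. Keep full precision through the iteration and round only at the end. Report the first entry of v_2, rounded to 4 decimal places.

-0.5000

Mv0 = (0.00000, 6.00000); divide by 6.00000 → v1 = (0.00000, 1.00000)
Mv1 = (-1.00000, 2.00000); divide by 2.00000 → v2 = (-0.50000, 1.00000)
Requested entry of v2: -6/12 = -0.5000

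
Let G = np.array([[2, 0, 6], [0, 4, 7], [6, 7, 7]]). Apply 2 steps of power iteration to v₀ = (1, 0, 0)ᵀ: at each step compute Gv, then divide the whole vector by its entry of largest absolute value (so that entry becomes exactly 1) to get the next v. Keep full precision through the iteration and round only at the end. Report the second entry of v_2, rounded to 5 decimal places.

Gv0 = (2.000000, 0.000000, 6.000000); divide by 6.000000 → v1 = (0.333333, 0.000000, 1.000000)
Gv1 = (6.666667, 7.000000, 9.000000); divide by 9.000000 → v2 = (0.740741, 0.777778, 1.000000)
Requested entry of v2: 42/54 = 0.77778

0.77778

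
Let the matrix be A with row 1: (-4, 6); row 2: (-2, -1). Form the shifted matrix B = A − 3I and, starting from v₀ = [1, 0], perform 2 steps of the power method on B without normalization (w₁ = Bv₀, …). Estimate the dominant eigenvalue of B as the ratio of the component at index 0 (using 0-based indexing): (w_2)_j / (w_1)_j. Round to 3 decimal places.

B = A − 3I has rows (-7, 6); (-2, -4)
w1 = Bv₀ = ((-7)·1 + 6·0; (-2)·1 + (-4)·0) = (-7, -2)
w2 = Bw1 = ((-7)·(-7) + 6·(-2); (-2)·(-7) + (-4)·(-2)) = (37, 22)
Ratio: 37/-7 = -5.286

-5.286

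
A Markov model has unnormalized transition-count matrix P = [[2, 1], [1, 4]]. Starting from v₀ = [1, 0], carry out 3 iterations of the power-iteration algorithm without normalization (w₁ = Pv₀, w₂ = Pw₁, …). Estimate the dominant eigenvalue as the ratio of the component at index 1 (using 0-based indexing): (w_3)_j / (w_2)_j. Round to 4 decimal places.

w1 = Pv₀ = (2·1 + 1·0; 1·1 + 4·0) = (2, 1)
w2 = Pw1 = (2·2 + 1·1; 1·2 + 4·1) = (5, 6)
w3 = Pw2 = (16, 29)
Ratio at component: 29 / 6 = 4.8333

λ ≈ 4.8333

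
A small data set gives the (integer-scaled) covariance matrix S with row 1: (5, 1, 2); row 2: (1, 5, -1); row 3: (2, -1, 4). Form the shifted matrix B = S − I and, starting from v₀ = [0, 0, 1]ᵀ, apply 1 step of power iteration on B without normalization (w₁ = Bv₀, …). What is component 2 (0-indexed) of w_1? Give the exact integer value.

3

B = S − I has rows (4, 1, 2); (1, 4, -1); (2, -1, 3)
w1 = Bv₀ = (4·0 + 1·0 + 2·1; 1·0 + 4·0 + (-1)·1; 2·0 + (-1)·0 + 3·1) = (2, -1, 3)
Requested component of w1: 3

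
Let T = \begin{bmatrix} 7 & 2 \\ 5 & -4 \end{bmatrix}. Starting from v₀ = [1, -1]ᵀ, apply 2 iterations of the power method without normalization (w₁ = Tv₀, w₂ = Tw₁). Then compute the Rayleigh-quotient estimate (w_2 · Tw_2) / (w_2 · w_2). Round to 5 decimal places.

5.15290

w1 = Tv₀ = (7·1 + 2·(-1); 5·1 + (-4)·(-1)) = (5, 9)
w2 = Tw1 = (7·5 + 2·9; 5·5 + (-4)·9) = (53, -11)
Tw2 = (349, 309)
w2·Tw2 = 53·349 + (-11)·309 = 15098; w2·w2 = 53·53 + (-11)·(-11) = 2930
λ ≈ 15098/2930 = 5.15290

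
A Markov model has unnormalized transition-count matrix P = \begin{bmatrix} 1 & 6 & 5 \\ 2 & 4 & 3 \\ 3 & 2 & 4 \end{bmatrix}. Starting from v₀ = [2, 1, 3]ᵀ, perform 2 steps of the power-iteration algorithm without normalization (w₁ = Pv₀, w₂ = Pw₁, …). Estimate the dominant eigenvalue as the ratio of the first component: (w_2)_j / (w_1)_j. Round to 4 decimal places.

w1 = Pv₀ = (23, 17, 20)
w2 = Pw1 = (225, 174, 183)
Ratio at component: 225 / 23 = 9.7826

9.7826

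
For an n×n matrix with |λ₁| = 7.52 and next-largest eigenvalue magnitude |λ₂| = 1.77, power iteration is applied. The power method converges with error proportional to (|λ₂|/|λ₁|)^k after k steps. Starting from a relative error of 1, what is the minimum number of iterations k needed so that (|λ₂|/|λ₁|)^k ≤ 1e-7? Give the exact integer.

|λ₂/λ₁| = 1.77/7.52 = 0.23537
Need k ≥ ln(1e-7) / ln(0.23537) = -16.1181 / -1.4466 ≈ 11.142
Smallest integer k satisfying the bound: 12

12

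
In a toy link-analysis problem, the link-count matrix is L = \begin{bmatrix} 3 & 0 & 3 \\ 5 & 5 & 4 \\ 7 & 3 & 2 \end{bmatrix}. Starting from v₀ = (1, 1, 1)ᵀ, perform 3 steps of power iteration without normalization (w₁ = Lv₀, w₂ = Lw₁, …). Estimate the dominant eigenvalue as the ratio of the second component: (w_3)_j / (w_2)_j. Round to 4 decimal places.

w1 = Lv₀ = (6, 14, 12)
w2 = Lw1 = (54, 148, 108)
w3 = Lw2 = (486, 1442, 1038)
Ratio at component: 1442 / 148 = 9.7432

λ ≈ 9.7432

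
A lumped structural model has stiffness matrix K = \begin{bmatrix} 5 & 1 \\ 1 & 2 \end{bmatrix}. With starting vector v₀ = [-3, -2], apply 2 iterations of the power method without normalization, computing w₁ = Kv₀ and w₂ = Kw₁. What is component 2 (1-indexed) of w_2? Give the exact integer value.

w1 = Kv₀ = (5·(-3) + 1·(-2); 1·(-3) + 2·(-2)) = (-17, -7)
w2 = Kw1 = (5·(-17) + 1·(-7); 1·(-17) + 2·(-7)) = (-92, -31)
The requested component of w2 is -31.

-31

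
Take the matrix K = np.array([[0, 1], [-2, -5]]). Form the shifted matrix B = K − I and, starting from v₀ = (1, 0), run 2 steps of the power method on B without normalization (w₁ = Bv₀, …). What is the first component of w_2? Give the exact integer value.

-1

B = K − I has rows (-1, 1); (-2, -6)
w1 = Bv₀ = ((-1)·1 + 1·0; (-2)·1 + (-6)·0) = (-1, -2)
w2 = Bw1 = ((-1)·(-1) + 1·(-2); (-2)·(-1) + (-6)·(-2)) = (-1, 14)
Requested component of w2: -1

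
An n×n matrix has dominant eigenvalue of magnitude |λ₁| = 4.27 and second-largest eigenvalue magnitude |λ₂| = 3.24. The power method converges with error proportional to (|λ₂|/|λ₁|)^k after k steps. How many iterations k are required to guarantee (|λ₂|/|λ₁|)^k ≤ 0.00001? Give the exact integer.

|λ₂/λ₁| = 3.24/4.27 = 0.75878
Need k ≥ ln(0.00001) / ln(0.75878) = -11.5129 / -0.2760 ≈ 41.707
Smallest integer k satisfying the bound: 42

42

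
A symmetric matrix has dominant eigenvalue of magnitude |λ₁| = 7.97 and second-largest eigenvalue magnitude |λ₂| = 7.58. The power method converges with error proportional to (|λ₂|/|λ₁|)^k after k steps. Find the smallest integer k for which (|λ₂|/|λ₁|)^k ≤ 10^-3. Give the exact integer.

|λ₂/λ₁| = 7.58/7.97 = 0.95107
Need k ≥ ln(10^-3) / ln(0.95107) = -6.9078 / -0.0502 ≈ 137.683
Smallest integer k satisfying the bound: 138

138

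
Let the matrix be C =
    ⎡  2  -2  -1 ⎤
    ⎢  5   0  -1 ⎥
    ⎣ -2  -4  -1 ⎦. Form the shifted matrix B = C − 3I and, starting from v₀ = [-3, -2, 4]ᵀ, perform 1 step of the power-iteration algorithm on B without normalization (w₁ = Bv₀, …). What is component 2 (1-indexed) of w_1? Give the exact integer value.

-13

B = C − 3I has rows (-1, -2, -1); (5, -3, -1); (-2, -4, -4)
w1 = Bv₀ = ((-1)·(-3) + (-2)·(-2) + (-1)·4; 5·(-3) + (-3)·(-2) + (-1)·4; (-2)·(-3) + (-4)·(-2) + (-4)·4) = (3, -13, -2)
Requested component of w1: -13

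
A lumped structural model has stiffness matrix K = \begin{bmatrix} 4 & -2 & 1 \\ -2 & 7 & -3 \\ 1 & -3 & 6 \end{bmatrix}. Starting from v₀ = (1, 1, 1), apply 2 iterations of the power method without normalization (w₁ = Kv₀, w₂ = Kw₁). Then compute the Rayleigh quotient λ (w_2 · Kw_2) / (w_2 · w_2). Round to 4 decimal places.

λ ≈ 7.5441

w1 = Kv₀ = (3, 2, 4)
w2 = Kw1 = (12, -4, 21)
Kw2 = (77, -115, 150)
w2·Kw2 = 12·77 + (-4)·(-115) + 21·150 = 4534; w2·w2 = 12·12 + (-4)·(-4) + 21·21 = 601
λ ≈ 4534/601 = 7.5441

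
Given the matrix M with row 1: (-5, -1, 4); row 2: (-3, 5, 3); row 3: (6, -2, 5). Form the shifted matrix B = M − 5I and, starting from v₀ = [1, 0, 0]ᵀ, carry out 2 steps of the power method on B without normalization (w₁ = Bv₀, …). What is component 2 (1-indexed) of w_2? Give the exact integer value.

48

B = M − 5I has rows (-10, -1, 4); (-3, 0, 3); (6, -2, 0)
w1 = Bv₀ = (-10, -3, 6)
w2 = Bw1 = (127, 48, -54)
Requested component of w2: 48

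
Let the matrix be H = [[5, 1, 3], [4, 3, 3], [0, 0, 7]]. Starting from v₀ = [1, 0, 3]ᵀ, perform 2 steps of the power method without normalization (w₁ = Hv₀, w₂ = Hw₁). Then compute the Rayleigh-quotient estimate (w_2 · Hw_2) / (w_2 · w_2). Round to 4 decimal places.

w1 = Hv₀ = (5·1 + 1·0 + 3·3; 4·1 + 3·0 + 3·3; 0·1 + 0·0 + 7·3) = (14, 13, 21)
w2 = Hw1 = (5·14 + 1·13 + 3·21; 4·14 + 3·13 + 3·21; 0·14 + 0·13 + 7·21) = (146, 158, 147)
Hw2 = (1329, 1499, 1029)
w2·Hw2 = 146·1329 + 158·1499 + 147·1029 = 582139; w2·w2 = 146·146 + 158·158 + 147·147 = 67889
λ ≈ 582139/67889 = 8.5749

λ ≈ 8.5749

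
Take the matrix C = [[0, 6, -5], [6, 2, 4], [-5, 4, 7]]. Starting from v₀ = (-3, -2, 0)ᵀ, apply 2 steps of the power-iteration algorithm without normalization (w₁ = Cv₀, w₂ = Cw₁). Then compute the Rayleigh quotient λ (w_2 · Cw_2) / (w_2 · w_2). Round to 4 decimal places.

w1 = Cv₀ = (0·(-3) + 6·(-2) + (-5)·0; 6·(-3) + 2·(-2) + 4·0; (-5)·(-3) + 4·(-2) + 7·0) = (-12, -22, 7)
w2 = Cw1 = (0·(-12) + 6·(-22) + (-5)·7; 6·(-12) + 2·(-22) + 4·7; (-5)·(-12) + 4·(-22) + 7·7) = (-167, -88, 21)
Cw2 = (-633, -1094, 630)
w2·Cw2 = (-167)·(-633) + (-88)·(-1094) + 21·630 = 215213; w2·w2 = (-167)·(-167) + (-88)·(-88) + 21·21 = 36074
λ ≈ 215213/36074 = 5.9659

5.9659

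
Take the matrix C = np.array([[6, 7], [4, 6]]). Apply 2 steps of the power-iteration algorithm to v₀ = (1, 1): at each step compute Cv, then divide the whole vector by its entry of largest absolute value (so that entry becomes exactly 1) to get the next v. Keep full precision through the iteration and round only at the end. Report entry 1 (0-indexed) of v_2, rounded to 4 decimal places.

Cv0 = (13.00000, 10.00000); divide by 13.00000 → v1 = (1.00000, 0.76923)
Cv1 = (11.38462, 8.61538); divide by 11.38462 → v2 = (1.00000, 0.75676)
Requested entry of v2: 112/148 = 0.7568

0.7568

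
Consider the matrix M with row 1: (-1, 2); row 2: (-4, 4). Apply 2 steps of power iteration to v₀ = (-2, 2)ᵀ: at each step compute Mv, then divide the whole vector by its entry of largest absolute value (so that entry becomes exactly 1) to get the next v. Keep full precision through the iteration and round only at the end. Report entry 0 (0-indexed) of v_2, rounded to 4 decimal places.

0.6500

Mv0 = (6.00000, 16.00000); divide by 16.00000 → v1 = (0.37500, 1.00000)
Mv1 = (1.62500, 2.50000); divide by 2.50000 → v2 = (0.65000, 1.00000)
Requested entry of v2: 26/40 = 0.6500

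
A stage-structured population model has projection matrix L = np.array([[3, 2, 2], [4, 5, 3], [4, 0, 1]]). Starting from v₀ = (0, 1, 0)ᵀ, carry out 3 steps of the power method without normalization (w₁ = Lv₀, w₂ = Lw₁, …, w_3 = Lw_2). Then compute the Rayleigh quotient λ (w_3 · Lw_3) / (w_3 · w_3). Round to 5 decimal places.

7.94579

w1 = Lv₀ = (3·0 + 2·1 + 2·0; 4·0 + 5·1 + 3·0; 4·0 + 0·1 + 1·0) = (2, 5, 0)
w2 = Lw1 = (3·2 + 2·5 + 2·0; 4·2 + 5·5 + 3·0; 4·2 + 0·5 + 1·0) = (16, 33, 8)
w3 = Lw2 = (130, 253, 72)
Lw3 = (1040, 2001, 592)
w3·Lw3 = 130·1040 + 253·2001 + 72·592 = 684077; w3·w3 = 130·130 + 253·253 + 72·72 = 86093
λ ≈ 684077/86093 = 7.94579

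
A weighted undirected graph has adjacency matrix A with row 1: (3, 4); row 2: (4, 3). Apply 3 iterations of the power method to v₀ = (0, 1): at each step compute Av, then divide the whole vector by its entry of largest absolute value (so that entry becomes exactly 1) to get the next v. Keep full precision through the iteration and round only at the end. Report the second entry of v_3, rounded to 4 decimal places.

Av0 = (4.00000, 3.00000); divide by 4.00000 → v1 = (1.00000, 0.75000)
Av1 = (6.00000, 6.25000); divide by 6.25000 → v2 = (0.96000, 1.00000)
Av2 = (6.88000, 6.84000); divide by 6.88000 → v3 = (1.00000, 0.99419)
Requested entry of v3: 171/172 = 0.9942

0.9942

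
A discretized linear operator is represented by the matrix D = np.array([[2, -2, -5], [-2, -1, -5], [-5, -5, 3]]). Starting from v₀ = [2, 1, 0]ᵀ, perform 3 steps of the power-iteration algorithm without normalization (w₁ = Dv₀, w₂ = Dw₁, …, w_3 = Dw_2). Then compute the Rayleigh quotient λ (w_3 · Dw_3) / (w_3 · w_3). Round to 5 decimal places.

λ ≈ 3.74831

w1 = Dv₀ = (2·2 + (-2)·1 + (-5)·0; (-2)·2 + (-1)·1 + (-5)·0; (-5)·2 + (-5)·1 + 3·0) = (2, -5, -15)
w2 = Dw1 = (2·2 + (-2)·(-5) + (-5)·(-15); (-2)·2 + (-1)·(-5) + (-5)·(-15); (-5)·2 + (-5)·(-5) + 3·(-15)) = (89, 76, -30)
w3 = Dw2 = (176, -104, -915)
Dw3 = (5135, 4327, -3105)
w3·Dw3 = 176·5135 + (-104)·4327 + (-915)·(-3105) = 3294827; w3·w3 = 176·176 + (-104)·(-104) + (-915)·(-915) = 879017
λ ≈ 3294827/879017 = 3.74831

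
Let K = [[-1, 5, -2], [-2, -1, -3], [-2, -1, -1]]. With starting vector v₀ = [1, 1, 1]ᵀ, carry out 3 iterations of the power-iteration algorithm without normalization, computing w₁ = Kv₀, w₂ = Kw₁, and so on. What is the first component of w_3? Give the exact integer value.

w1 = Kv₀ = ((-1)·1 + 5·1 + (-2)·1; (-2)·1 + (-1)·1 + (-3)·1; (-2)·1 + (-1)·1 + (-1)·1) = (2, -6, -4)
w2 = Kw1 = ((-1)·2 + 5·(-6) + (-2)·(-4); (-2)·2 + (-1)·(-6) + (-3)·(-4); (-2)·2 + (-1)·(-6) + (-1)·(-4)) = (-24, 14, 6)
w3 = Kw2 = (82, 16, 28)
The requested component of w3 is 82.

82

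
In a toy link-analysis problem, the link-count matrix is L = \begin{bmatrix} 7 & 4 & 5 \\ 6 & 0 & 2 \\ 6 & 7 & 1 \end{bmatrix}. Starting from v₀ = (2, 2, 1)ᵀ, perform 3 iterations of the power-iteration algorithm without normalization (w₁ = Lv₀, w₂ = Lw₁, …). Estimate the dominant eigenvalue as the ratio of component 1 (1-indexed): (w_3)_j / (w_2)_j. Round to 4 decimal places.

w1 = Lv₀ = (27, 14, 27)
w2 = Lw1 = (380, 216, 287)
w3 = Lw2 = (4959, 2854, 4079)
Ratio at component: 4959 / 380 = 13.0500

λ ≈ 13.0500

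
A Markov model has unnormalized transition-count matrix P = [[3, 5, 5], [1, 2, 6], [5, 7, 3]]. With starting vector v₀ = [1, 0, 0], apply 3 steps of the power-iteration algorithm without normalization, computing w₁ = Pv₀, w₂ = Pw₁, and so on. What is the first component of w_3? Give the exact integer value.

w1 = Pv₀ = (3·1 + 5·0 + 5·0; 1·1 + 2·0 + 6·0; 5·1 + 7·0 + 3·0) = (3, 1, 5)
w2 = Pw1 = (3·3 + 5·1 + 5·5; 1·3 + 2·1 + 6·5; 5·3 + 7·1 + 3·5) = (39, 35, 37)
w3 = Pw2 = (477, 331, 551)
The requested component of w3 is 477.

477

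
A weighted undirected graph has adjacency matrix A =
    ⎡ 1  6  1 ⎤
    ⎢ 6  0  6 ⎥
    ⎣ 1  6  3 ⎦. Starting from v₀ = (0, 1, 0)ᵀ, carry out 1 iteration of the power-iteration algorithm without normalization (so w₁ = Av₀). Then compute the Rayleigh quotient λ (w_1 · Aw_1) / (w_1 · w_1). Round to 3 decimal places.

w1 = Av₀ = (6, 0, 6)
Aw1 = (12, 72, 24)
w1·Aw1 = 6·12 + 0·72 + 6·24 = 216; w1·w1 = 6·6 + 0·0 + 6·6 = 72
λ ≈ 216/72 = 3.000

λ ≈ 3.000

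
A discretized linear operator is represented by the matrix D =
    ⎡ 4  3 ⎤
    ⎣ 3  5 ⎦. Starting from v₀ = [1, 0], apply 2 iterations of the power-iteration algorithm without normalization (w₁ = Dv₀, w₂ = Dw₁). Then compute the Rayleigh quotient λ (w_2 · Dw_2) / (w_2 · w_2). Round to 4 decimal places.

λ ≈ 7.5295

w1 = Dv₀ = (4·1 + 3·0; 3·1 + 5·0) = (4, 3)
w2 = Dw1 = (4·4 + 3·3; 3·4 + 5·3) = (25, 27)
Dw2 = (181, 210)
w2·Dw2 = 25·181 + 27·210 = 10195; w2·w2 = 25·25 + 27·27 = 1354
λ ≈ 10195/1354 = 7.5295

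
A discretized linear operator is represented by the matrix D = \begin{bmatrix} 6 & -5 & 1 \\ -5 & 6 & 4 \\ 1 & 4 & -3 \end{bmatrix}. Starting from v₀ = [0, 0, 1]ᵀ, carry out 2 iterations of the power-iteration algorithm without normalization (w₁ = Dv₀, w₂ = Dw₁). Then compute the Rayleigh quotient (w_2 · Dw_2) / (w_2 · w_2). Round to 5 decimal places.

w1 = Dv₀ = (1, 4, -3)
w2 = Dw1 = (-17, 7, 26)
Dw2 = (-111, 231, -67)
w2·Dw2 = (-17)·(-111) + 7·231 + 26·(-67) = 1762; w2·w2 = (-17)·(-17) + 7·7 + 26·26 = 1014
λ ≈ 1762/1014 = 1.73767

λ ≈ 1.73767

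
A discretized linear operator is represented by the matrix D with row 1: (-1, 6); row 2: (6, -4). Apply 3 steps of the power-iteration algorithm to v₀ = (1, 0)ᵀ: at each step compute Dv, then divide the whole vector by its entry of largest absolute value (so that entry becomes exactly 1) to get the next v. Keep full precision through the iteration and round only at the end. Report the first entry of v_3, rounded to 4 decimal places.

Dv0 = (-1.00000, 6.00000); divide by 6.00000 → v1 = (-0.16667, 1.00000)
Dv1 = (6.16667, -5.00000); divide by 6.16667 → v2 = (1.00000, -0.81081)
Dv2 = (-5.86486, 9.24324); divide by 9.24324 → v3 = (-0.63450, 1.00000)
Requested entry of v3: -217/342 = -0.6345

-0.6345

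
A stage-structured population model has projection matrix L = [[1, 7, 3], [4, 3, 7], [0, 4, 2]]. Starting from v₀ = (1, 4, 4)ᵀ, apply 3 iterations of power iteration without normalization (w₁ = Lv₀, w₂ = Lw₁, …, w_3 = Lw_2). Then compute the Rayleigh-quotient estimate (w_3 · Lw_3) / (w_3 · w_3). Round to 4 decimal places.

λ ≈ 10.1405

w1 = Lv₀ = (1·1 + 7·4 + 3·4; 4·1 + 3·4 + 7·4; 0·1 + 4·4 + 2·4) = (41, 44, 24)
w2 = Lw1 = (1·41 + 7·44 + 3·24; 4·41 + 3·44 + 7·24; 0·41 + 4·44 + 2·24) = (421, 464, 224)
w3 = Lw2 = (4341, 4644, 2304)
Lw3 = (43761, 47424, 23184)
w3·Lw3 = 4341·43761 + 4644·47424 + 2304·23184 = 463619493; w3·w3 = 4341·4341 + 4644·4644 + 2304·2304 = 45719433
λ ≈ 463619493/45719433 = 10.1405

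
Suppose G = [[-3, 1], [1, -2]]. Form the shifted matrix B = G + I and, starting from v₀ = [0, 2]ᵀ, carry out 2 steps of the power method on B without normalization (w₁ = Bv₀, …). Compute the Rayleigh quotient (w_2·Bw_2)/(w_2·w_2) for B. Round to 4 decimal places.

B = G + I has rows (-2, 1); (1, -1)
w1 = Bv₀ = ((-2)·0 + 1·2; 1·0 + (-1)·2) = (2, -2)
w2 = Bw1 = ((-2)·2 + 1·(-2); 1·2 + (-1)·(-2)) = (-6, 4)
Bw2 = (16, -10)
w2·Bw2 = -136; w2·w2 = 52; μ ≈ -136/52 = -2.6154

μ ≈ -2.6154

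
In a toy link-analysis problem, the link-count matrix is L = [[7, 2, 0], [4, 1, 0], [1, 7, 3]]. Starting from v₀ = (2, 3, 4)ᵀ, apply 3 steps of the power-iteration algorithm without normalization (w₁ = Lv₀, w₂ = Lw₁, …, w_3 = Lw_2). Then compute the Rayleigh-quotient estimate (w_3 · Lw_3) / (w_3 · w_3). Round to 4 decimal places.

λ ≈ 7.8888

w1 = Lv₀ = (7·2 + 2·3 + 0·4; 4·2 + 1·3 + 0·4; 1·2 + 7·3 + 3·4) = (20, 11, 35)
w2 = Lw1 = (7·20 + 2·11 + 0·35; 4·20 + 1·11 + 0·35; 1·20 + 7·11 + 3·35) = (162, 91, 202)
w3 = Lw2 = (1316, 739, 1405)
Lw3 = (10690, 6003, 10704)
w3·Lw3 = 1316·10690 + 739·6003 + 1405·10704 = 33543377; w3·w3 = 1316·1316 + 739·739 + 1405·1405 = 4252002
λ ≈ 33543377/4252002 = 7.8888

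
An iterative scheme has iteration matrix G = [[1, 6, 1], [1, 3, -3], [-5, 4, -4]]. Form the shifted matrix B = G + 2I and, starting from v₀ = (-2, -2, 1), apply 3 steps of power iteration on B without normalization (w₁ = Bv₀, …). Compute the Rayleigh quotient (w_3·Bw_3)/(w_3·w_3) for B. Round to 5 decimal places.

B = G + 2I has rows (3, 6, 1); (1, 5, -3); (-5, 4, -2)
w1 = Bv₀ = (3·(-2) + 6·(-2) + 1·1; 1·(-2) + 5·(-2) + (-3)·1; (-5)·(-2) + 4·(-2) + (-2)·1) = (-17, -15, 0)
w2 = Bw1 = (3·(-17) + 6·(-15) + 1·0; 1·(-17) + 5·(-15) + (-3)·0; (-5)·(-17) + 4·(-15) + (-2)·0) = (-141, -92, 25)
w3 = Bw2 = (-950, -676, 287)
Bw3 = (-6619, -5191, 1472)
w3·Bw3 = 10219630; w3·w3 = 1441845; μ ≈ 10219630/1441845 = 7.08788

μ ≈ 7.08788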